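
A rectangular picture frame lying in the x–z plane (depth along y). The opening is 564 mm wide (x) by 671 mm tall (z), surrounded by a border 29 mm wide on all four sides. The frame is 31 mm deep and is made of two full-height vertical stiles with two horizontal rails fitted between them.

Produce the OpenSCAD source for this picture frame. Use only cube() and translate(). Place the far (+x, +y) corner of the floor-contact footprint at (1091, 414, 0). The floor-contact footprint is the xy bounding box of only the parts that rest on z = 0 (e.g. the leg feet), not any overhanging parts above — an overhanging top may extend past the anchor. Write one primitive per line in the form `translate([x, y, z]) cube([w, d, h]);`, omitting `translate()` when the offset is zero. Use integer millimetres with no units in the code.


translate([469, 383, 0]) cube([29, 31, 729]);
translate([1062, 383, 0]) cube([29, 31, 729]);
translate([498, 383, 0]) cube([564, 31, 29]);
translate([498, 383, 700]) cube([564, 31, 29]);


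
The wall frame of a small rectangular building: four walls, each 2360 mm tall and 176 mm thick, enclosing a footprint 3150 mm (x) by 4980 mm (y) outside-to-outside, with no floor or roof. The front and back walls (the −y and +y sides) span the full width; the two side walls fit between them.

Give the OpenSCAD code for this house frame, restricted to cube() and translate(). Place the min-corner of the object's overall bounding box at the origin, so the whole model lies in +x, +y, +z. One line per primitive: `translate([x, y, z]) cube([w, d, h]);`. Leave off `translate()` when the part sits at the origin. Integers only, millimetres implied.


cube([3150, 176, 2360]);
translate([0, 4804, 0]) cube([3150, 176, 2360]);
translate([0, 176, 0]) cube([176, 4628, 2360]);
translate([2974, 176, 0]) cube([176, 4628, 2360]);


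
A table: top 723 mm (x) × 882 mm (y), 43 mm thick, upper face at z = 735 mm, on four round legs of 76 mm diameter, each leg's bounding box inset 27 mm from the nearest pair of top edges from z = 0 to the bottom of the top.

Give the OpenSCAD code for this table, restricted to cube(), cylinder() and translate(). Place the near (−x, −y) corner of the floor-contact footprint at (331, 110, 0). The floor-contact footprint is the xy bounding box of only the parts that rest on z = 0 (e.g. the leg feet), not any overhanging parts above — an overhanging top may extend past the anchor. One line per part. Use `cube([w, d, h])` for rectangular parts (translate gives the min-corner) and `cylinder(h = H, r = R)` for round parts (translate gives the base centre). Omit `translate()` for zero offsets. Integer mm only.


translate([304, 83, 692]) cube([723, 882, 43]);
translate([369, 148, 0]) cylinder(h = 692, r = 38);
translate([962, 148, 0]) cylinder(h = 692, r = 38);
translate([369, 900, 0]) cylinder(h = 692, r = 38);
translate([962, 900, 0]) cylinder(h = 692, r = 38);


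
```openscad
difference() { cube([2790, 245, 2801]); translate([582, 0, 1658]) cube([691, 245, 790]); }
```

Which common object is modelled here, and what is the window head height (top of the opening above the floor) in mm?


A wall with a window opening. The window head height is 2448 mm.

A wall with a rectangular opening subtracted — a window. Sill at z = 1658, opening 790 mm tall, so the head is at 1658 + 790 = 2448 mm.


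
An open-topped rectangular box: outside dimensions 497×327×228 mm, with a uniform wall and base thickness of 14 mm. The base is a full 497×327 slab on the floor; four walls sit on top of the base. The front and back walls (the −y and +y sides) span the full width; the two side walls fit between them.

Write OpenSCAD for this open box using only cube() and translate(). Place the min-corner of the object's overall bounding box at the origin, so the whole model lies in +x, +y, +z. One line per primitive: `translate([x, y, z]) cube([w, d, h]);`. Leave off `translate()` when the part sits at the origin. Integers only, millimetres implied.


cube([497, 327, 14]);
translate([0, 0, 14]) cube([497, 14, 214]);
translate([0, 313, 14]) cube([497, 14, 214]);
translate([0, 14, 14]) cube([14, 299, 214]);
translate([483, 14, 14]) cube([14, 299, 214]);


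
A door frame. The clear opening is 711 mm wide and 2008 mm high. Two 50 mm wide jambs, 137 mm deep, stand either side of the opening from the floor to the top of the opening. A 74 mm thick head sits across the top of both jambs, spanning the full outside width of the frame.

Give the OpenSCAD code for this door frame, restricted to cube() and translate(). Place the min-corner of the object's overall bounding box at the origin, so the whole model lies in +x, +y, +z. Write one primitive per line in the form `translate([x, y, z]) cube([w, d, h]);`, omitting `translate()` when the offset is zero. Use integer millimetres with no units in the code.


cube([50, 137, 2008]);
translate([761, 0, 0]) cube([50, 137, 2008]);
translate([0, 0, 2008]) cube([811, 137, 74]);


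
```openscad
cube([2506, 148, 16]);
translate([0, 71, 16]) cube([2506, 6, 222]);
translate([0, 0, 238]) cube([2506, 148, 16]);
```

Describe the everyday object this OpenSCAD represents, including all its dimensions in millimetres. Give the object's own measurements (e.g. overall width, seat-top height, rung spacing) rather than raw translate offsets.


An I-beam lying along x, 2506 mm long. Overall section height 254 mm. Two flanges 148 mm wide (y) and 16 mm thick, one on the floor and one at the top; a web 6 mm thick runs between them, centred on the flange width.


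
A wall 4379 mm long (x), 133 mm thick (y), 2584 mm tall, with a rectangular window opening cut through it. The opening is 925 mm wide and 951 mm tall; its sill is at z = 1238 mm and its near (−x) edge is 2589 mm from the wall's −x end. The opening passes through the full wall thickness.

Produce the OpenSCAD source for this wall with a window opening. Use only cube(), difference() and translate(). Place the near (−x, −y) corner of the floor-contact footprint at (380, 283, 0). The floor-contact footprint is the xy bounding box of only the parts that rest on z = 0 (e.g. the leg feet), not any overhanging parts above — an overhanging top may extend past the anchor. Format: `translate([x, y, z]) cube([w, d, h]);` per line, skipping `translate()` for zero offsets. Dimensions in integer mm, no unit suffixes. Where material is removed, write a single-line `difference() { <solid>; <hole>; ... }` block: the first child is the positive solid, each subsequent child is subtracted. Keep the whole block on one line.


difference() { translate([380, 283, 0]) cube([4379, 133, 2584]); translate([2969, 283, 1238]) cube([925, 133, 951]); }


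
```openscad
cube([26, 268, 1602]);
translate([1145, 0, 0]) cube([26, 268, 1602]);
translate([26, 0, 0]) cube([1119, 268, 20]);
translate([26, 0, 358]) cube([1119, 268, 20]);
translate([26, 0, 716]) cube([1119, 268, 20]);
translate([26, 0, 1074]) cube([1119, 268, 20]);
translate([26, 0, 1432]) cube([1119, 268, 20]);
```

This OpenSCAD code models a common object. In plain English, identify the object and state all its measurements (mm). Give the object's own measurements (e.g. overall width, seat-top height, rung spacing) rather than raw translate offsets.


An open bookshelf. Two side panels, each 26 mm thick, 268 mm deep and 1602 mm tall, stand 1171 mm apart (outside-to-outside). Between them sit 5 shelves, each 20 mm thick and 268 mm deep, spanning the full gap between the sides. The bottom shelf rests on the floor (its underside at z = 0) and the clear gap between one shelf's top and the next shelf's underside is 338 mm.


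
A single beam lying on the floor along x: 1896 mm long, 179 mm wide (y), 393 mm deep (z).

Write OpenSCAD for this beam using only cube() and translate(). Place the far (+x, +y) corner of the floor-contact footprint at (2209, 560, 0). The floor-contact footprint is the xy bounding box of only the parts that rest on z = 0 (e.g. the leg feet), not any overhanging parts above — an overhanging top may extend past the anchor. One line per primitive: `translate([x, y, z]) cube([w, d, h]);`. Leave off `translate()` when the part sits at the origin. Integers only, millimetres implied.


translate([313, 381, 0]) cube([1896, 179, 393]);


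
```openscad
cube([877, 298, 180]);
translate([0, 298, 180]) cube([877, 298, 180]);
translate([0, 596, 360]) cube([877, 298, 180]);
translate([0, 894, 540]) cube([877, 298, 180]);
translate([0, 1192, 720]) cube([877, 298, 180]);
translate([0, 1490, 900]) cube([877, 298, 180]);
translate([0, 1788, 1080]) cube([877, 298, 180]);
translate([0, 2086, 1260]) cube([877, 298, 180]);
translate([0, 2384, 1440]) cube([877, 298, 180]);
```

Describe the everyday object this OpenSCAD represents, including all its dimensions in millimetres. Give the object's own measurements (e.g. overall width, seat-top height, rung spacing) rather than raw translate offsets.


A straight staircase of 9 solid steps. Each step is 877 mm wide (x), 298 mm deep (y, the going) and 180 mm tall (the rise). The first step rests on the floor; each subsequent step sits one going further in +y and one rise higher in +z, directly behind and above the previous step with no overlap.


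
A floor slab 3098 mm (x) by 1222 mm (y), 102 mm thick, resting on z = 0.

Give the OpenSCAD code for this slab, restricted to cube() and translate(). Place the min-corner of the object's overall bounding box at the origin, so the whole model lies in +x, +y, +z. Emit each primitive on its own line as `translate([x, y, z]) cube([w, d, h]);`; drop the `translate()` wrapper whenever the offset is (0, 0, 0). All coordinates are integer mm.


cube([3098, 1222, 102]);


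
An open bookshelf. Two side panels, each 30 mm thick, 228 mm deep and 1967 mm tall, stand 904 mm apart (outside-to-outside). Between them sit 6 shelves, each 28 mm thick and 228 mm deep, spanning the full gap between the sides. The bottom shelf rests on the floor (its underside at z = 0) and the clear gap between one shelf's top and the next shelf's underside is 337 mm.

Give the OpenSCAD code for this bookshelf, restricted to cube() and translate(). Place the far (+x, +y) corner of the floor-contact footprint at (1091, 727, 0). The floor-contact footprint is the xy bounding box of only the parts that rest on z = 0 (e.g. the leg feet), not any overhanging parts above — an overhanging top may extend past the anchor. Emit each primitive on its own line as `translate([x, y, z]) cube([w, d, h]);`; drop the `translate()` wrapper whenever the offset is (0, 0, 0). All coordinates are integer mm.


translate([187, 499, 0]) cube([30, 228, 1967]);
translate([1061, 499, 0]) cube([30, 228, 1967]);
translate([217, 499, 0]) cube([844, 228, 28]);
translate([217, 499, 365]) cube([844, 228, 28]);
translate([217, 499, 730]) cube([844, 228, 28]);
translate([217, 499, 1095]) cube([844, 228, 28]);
translate([217, 499, 1460]) cube([844, 228, 28]);
translate([217, 499, 1825]) cube([844, 228, 28]);


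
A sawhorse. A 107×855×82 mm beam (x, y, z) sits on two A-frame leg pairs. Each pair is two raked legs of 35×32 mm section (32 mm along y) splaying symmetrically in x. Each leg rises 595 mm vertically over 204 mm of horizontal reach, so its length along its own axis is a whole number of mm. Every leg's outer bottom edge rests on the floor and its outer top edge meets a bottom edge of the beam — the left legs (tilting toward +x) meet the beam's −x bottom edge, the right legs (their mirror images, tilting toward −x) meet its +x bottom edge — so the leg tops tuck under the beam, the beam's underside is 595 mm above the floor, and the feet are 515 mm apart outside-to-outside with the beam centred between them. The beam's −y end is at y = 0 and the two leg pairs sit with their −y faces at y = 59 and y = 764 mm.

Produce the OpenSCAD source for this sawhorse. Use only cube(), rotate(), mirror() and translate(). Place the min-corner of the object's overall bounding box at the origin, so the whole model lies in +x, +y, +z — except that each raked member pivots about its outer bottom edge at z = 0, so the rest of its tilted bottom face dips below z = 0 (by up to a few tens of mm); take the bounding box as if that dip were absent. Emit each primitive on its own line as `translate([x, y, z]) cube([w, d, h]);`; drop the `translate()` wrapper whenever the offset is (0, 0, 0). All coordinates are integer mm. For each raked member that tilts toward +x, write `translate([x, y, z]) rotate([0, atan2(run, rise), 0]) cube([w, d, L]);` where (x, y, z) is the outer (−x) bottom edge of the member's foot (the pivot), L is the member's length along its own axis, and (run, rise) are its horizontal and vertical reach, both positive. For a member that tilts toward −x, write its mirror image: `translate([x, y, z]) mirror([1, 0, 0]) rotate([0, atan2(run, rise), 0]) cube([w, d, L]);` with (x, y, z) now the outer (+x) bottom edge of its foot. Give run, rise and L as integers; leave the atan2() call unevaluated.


translate([204, 0, 595]) cube([107, 855, 82]);
translate([0, 59, 0]) rotate([0, atan2(204, 595), 0]) cube([35, 32, 629]);
translate([515, 59, 0]) mirror([1, 0, 0]) rotate([0, atan2(204, 595), 0]) cube([35, 32, 629]);
translate([0, 764, 0]) rotate([0, atan2(204, 595), 0]) cube([35, 32, 629]);
translate([515, 764, 0]) mirror([1, 0, 0]) rotate([0, atan2(204, 595), 0]) cube([35, 32, 629]);


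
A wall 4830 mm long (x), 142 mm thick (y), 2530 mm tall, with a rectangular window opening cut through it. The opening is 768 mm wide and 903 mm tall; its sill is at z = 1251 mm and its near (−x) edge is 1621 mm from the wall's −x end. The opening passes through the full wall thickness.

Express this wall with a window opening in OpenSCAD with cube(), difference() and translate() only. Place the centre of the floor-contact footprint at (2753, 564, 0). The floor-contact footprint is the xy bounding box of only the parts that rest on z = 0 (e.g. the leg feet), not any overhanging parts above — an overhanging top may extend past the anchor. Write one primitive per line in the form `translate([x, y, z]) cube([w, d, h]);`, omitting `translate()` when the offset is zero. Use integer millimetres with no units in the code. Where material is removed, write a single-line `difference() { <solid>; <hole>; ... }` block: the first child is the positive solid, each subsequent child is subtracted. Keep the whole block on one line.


difference() { translate([338, 493, 0]) cube([4830, 142, 2530]); translate([1959, 493, 1251]) cube([768, 142, 903]); }


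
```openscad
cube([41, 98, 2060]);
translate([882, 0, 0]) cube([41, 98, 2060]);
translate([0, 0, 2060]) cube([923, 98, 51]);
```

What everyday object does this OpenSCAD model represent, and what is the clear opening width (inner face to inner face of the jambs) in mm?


A door frame. The clear opening width is 841 mm.

Two 2060 mm tall posts with a header on top — a door frame. The left jamb is 41 mm wide at x = 0; the right jamb starts at x = 882. The clear opening is 882 − 41 = 841 mm.


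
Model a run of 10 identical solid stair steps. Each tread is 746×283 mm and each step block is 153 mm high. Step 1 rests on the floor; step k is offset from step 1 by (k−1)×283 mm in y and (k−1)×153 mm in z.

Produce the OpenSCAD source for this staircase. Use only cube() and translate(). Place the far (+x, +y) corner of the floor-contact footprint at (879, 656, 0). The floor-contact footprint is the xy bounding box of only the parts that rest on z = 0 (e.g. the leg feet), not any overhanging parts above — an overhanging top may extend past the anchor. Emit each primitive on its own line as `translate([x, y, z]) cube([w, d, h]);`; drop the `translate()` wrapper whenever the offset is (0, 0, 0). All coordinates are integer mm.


translate([133, 373, 0]) cube([746, 283, 153]);
translate([133, 656, 153]) cube([746, 283, 153]);
translate([133, 939, 306]) cube([746, 283, 153]);
translate([133, 1222, 459]) cube([746, 283, 153]);
translate([133, 1505, 612]) cube([746, 283, 153]);
translate([133, 1788, 765]) cube([746, 283, 153]);
translate([133, 2071, 918]) cube([746, 283, 153]);
translate([133, 2354, 1071]) cube([746, 283, 153]);
translate([133, 2637, 1224]) cube([746, 283, 153]);
translate([133, 2920, 1377]) cube([746, 283, 153]);


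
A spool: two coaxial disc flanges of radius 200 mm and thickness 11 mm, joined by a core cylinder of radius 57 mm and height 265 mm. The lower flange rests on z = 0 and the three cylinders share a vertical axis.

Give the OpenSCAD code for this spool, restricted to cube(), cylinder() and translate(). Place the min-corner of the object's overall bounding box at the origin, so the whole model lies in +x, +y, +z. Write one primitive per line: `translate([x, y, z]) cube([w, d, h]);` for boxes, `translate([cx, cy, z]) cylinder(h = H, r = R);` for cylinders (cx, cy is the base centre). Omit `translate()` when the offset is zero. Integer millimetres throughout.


translate([200, 200, 0]) cylinder(h = 11, r = 200);
translate([200, 200, 11]) cylinder(h = 265, r = 57);
translate([200, 200, 276]) cylinder(h = 11, r = 200);


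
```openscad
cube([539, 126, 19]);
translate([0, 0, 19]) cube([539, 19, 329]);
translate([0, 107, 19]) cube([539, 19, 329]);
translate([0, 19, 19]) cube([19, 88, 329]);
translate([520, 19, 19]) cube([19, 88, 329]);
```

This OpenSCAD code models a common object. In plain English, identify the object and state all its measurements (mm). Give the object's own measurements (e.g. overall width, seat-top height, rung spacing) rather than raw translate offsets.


An open-topped rectangular box: outside dimensions 539×126×348 mm, with a uniform wall and base thickness of 19 mm. The base is a full 539×126 slab on the floor; four walls sit on top of the base. The front and back walls (the −y and +y sides) span the full width; the two side walls fit between them.


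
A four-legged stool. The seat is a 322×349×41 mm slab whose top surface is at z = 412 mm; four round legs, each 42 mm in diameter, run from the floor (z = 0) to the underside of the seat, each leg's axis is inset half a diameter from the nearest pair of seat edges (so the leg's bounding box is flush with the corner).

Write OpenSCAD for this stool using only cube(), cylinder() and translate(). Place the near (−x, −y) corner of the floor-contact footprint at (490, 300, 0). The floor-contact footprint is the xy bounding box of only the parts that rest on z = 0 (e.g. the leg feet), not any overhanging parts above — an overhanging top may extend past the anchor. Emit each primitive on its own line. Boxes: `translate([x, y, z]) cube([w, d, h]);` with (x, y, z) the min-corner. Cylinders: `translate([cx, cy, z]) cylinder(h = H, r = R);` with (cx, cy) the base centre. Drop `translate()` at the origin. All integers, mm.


translate([490, 300, 371]) cube([322, 349, 41]);
translate([511, 321, 0]) cylinder(h = 371, r = 21);
translate([791, 321, 0]) cylinder(h = 371, r = 21);
translate([511, 628, 0]) cylinder(h = 371, r = 21);
translate([791, 628, 0]) cylinder(h = 371, r = 21);


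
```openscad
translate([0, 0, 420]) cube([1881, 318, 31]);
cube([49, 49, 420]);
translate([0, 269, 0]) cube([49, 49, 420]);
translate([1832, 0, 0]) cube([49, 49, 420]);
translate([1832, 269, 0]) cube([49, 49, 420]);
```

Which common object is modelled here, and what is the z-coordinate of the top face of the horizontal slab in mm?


A bench. The seat-top height is 451 mm.

A long slab on four corner posts — a bench. The slab sits at z = 420 with thickness 31, so the top is 420 + 31 = 451 mm.


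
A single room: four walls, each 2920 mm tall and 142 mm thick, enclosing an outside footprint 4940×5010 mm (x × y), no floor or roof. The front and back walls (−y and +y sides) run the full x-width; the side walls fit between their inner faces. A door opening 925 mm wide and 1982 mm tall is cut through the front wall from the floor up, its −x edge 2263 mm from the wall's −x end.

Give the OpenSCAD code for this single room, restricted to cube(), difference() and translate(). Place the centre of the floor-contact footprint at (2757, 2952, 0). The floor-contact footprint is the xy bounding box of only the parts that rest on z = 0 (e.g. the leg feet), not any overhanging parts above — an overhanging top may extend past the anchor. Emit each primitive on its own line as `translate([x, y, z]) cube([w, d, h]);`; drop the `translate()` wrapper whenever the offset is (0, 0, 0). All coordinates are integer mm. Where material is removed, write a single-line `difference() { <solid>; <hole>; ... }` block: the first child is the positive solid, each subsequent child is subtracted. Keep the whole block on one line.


difference() { translate([287, 447, 0]) cube([4940, 142, 2920]); translate([2550, 447, 0]) cube([925, 142, 1982]); }
translate([287, 5315, 0]) cube([4940, 142, 2920]);
translate([287, 589, 0]) cube([142, 4726, 2920]);
translate([5085, 589, 0]) cube([142, 4726, 2920]);


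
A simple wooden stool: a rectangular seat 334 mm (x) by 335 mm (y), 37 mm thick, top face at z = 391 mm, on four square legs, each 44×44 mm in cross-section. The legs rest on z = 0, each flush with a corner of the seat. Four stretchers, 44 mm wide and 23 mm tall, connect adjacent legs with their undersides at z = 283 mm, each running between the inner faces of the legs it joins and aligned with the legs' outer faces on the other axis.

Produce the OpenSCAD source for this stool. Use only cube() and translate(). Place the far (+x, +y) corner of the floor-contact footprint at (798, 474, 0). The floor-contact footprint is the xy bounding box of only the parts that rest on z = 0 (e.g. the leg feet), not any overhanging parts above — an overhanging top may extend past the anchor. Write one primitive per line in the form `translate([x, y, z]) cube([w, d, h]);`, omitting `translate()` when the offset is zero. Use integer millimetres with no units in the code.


translate([464, 139, 354]) cube([334, 335, 37]);
translate([464, 139, 0]) cube([44, 44, 354]);
translate([754, 139, 0]) cube([44, 44, 354]);
translate([464, 430, 0]) cube([44, 44, 354]);
translate([754, 430, 0]) cube([44, 44, 354]);
translate([508, 139, 283]) cube([246, 44, 23]);
translate([508, 430, 283]) cube([246, 44, 23]);
translate([464, 183, 283]) cube([44, 247, 23]);
translate([754, 183, 283]) cube([44, 247, 23]);


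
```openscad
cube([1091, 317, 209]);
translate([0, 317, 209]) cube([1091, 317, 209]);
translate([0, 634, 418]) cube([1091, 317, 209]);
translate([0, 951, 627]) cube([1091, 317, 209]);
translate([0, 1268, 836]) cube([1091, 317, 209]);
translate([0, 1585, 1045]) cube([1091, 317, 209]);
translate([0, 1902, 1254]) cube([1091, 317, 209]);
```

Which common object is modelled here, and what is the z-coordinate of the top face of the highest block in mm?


A staircase. The total rise is 1463 mm.

7 identical blocks, each offset up and back from the previous — a staircase. Each step is 209 mm tall and there are 7 of them, so the total rise is 7 × 209 = 1463 mm.


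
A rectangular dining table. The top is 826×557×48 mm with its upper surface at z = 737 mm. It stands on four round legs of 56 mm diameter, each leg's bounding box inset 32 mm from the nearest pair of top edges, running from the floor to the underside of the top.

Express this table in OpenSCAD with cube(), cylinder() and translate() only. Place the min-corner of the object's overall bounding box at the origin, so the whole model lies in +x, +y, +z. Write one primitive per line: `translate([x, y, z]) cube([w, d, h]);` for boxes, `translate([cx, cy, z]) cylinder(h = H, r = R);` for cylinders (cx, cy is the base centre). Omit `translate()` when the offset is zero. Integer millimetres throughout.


translate([0, 0, 689]) cube([826, 557, 48]);
translate([60, 60, 0]) cylinder(h = 689, r = 28);
translate([766, 60, 0]) cylinder(h = 689, r = 28);
translate([60, 497, 0]) cylinder(h = 689, r = 28);
translate([766, 497, 0]) cylinder(h = 689, r = 28);


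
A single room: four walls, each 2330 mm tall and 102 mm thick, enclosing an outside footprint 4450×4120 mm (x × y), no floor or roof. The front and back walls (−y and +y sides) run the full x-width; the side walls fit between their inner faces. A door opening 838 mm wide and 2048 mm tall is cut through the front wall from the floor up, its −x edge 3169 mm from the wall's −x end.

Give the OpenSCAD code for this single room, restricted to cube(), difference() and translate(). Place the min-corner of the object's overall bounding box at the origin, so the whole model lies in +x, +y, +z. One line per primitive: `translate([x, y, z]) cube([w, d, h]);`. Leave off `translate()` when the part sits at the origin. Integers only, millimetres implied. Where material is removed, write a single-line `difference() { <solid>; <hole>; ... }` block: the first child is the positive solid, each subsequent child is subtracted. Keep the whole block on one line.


difference() { cube([4450, 102, 2330]); translate([3169, 0, 0]) cube([838, 102, 2048]); }
translate([0, 4018, 0]) cube([4450, 102, 2330]);
translate([0, 102, 0]) cube([102, 3916, 2330]);
translate([4348, 102, 0]) cube([102, 3916, 2330]);


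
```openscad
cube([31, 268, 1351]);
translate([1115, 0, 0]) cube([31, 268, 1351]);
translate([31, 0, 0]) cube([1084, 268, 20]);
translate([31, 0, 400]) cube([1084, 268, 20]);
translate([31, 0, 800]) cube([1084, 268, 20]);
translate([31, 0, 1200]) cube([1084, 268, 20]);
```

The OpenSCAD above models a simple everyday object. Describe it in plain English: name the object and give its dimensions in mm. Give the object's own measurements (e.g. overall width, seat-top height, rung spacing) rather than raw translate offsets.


An open bookshelf. Two side panels, each 31 mm thick, 268 mm deep and 1351 mm tall, stand 1146 mm apart (outside-to-outside). Between them sit 4 shelves, each 20 mm thick and 268 mm deep, spanning the full gap between the sides. The bottom shelf rests on the floor (its underside at z = 0) and the clear gap between one shelf's top and the next shelf's underside is 380 mm.


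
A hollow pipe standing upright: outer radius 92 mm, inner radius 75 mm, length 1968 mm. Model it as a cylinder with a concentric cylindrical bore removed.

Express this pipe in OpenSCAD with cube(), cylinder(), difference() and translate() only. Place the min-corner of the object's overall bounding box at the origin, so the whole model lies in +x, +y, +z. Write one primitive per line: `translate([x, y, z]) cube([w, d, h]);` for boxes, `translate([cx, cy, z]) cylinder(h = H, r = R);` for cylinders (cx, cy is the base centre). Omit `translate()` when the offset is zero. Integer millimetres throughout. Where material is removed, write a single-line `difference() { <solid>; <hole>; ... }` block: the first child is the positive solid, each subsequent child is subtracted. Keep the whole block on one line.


difference() { translate([92, 92, 0]) cylinder(h = 1968, r = 92); translate([92, 92, 0]) cylinder(h = 1968, r = 75); }


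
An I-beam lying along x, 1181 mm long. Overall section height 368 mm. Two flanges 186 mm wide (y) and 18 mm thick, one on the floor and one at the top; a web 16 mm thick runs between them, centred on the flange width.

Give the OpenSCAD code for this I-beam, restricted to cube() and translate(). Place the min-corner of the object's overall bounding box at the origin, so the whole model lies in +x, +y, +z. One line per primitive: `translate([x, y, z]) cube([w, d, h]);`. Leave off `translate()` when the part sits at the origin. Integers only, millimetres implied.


cube([1181, 186, 18]);
translate([0, 85, 18]) cube([1181, 16, 332]);
translate([0, 0, 350]) cube([1181, 186, 18]);


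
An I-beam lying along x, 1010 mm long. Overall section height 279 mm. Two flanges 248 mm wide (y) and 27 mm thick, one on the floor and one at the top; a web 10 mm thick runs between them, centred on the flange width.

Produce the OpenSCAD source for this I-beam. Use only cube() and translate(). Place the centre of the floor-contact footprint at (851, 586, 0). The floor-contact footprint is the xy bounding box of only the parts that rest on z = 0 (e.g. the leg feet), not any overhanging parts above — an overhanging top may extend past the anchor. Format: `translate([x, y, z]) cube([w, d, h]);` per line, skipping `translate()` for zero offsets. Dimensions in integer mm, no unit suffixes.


translate([346, 462, 0]) cube([1010, 248, 27]);
translate([346, 581, 27]) cube([1010, 10, 225]);
translate([346, 462, 252]) cube([1010, 248, 27]);


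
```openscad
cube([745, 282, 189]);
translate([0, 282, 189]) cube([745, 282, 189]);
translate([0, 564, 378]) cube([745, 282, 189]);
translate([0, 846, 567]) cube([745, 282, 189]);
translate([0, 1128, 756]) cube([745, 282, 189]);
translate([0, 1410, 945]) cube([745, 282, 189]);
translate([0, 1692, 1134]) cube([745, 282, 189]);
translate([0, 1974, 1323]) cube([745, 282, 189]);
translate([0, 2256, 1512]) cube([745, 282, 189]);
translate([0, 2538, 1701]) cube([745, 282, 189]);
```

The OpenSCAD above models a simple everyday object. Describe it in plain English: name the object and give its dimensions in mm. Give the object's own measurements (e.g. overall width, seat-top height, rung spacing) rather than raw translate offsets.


A straight staircase of 10 solid steps. Each step is 745 mm wide (x), 282 mm deep (y, the going) and 189 mm tall (the rise). The first step rests on the floor; each subsequent step sits one going further in +y and one rise higher in +z, directly behind and above the previous step with no overlap.


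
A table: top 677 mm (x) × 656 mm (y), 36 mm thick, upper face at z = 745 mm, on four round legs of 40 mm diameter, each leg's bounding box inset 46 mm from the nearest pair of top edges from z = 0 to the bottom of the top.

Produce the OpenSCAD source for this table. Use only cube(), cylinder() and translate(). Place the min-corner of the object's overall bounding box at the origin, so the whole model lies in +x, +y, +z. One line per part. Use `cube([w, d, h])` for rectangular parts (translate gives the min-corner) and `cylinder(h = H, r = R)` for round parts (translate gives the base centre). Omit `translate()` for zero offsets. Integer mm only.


translate([0, 0, 709]) cube([677, 656, 36]);
translate([66, 66, 0]) cylinder(h = 709, r = 20);
translate([611, 66, 0]) cylinder(h = 709, r = 20);
translate([66, 590, 0]) cylinder(h = 709, r = 20);
translate([611, 590, 0]) cylinder(h = 709, r = 20);


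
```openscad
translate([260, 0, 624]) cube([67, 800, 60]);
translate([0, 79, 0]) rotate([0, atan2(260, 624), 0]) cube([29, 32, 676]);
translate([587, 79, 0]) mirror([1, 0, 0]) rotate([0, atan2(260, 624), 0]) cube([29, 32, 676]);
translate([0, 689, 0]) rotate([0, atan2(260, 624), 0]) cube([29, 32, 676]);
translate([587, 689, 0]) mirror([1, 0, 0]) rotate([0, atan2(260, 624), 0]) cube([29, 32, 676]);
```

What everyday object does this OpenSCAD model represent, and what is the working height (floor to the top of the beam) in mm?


A sawhorse. The overall height is 684 mm.

A beam across two mirrored pairs of raked legs — a sawhorse. The beam's underside is at z = 624 (matching the legs' vertical rise in atan2(260, 624)) and the beam is 60 mm tall, so its top is at 624 + 60 = 684 mm. The raked legs top out at the beam's underside, so that is the highest point.


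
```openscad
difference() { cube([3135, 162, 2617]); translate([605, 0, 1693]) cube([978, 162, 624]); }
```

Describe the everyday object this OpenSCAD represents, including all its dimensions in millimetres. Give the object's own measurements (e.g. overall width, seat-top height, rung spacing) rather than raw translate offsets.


A wall 3135 mm long (x), 162 mm thick (y), 2617 mm tall, with a rectangular window opening cut through it. The opening is 978 mm wide and 624 mm tall; its sill is at z = 1693 mm and its near (−x) edge is 605 mm from the wall's −x end. The opening passes through the full wall thickness.


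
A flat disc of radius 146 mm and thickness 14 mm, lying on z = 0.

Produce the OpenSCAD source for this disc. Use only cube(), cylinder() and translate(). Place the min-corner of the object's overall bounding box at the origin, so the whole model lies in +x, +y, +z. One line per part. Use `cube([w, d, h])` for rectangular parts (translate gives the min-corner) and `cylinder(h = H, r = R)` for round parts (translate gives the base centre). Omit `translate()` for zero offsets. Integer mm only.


translate([146, 146, 0]) cylinder(h = 14, r = 146);


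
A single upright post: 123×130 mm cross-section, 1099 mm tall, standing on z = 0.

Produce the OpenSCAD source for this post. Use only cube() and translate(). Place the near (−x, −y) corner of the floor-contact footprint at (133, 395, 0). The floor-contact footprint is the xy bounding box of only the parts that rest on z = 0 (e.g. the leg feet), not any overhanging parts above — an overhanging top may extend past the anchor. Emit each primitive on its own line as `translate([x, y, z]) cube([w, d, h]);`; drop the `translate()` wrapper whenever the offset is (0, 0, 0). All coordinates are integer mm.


translate([133, 395, 0]) cube([123, 130, 1099]);


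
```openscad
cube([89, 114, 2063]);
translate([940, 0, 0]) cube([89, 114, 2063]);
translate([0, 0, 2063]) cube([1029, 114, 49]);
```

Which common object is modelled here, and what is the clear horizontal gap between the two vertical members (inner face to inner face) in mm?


A door frame. The clear opening width is 851 mm.

Two 2063 mm tall posts with a header on top — a door frame. The left jamb is 89 mm wide at x = 0; the right jamb starts at x = 940. The clear opening is 940 − 89 = 851 mm.


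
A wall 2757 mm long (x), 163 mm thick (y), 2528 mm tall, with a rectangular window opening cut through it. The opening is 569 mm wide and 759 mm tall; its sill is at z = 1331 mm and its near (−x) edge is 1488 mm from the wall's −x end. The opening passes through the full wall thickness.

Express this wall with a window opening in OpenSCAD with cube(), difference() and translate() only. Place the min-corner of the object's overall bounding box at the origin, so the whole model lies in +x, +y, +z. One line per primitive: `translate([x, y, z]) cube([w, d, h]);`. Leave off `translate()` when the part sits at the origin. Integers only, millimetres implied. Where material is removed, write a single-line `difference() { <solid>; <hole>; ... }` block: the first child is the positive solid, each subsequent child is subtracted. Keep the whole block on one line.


difference() { cube([2757, 163, 2528]); translate([1488, 0, 1331]) cube([569, 163, 759]); }


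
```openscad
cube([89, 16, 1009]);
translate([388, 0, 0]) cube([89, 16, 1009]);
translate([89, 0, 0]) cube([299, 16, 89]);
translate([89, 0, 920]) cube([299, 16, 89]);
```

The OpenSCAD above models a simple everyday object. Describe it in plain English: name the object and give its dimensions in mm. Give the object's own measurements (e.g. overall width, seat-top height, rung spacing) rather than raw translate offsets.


A rectangular picture frame lying in the x–z plane (depth along y). The opening is 299 mm wide (x) by 831 mm tall (z), surrounded by a border 89 mm wide on all four sides. The frame is 16 mm deep and is made of two full-height vertical stiles with two horizontal rails fitted between them.


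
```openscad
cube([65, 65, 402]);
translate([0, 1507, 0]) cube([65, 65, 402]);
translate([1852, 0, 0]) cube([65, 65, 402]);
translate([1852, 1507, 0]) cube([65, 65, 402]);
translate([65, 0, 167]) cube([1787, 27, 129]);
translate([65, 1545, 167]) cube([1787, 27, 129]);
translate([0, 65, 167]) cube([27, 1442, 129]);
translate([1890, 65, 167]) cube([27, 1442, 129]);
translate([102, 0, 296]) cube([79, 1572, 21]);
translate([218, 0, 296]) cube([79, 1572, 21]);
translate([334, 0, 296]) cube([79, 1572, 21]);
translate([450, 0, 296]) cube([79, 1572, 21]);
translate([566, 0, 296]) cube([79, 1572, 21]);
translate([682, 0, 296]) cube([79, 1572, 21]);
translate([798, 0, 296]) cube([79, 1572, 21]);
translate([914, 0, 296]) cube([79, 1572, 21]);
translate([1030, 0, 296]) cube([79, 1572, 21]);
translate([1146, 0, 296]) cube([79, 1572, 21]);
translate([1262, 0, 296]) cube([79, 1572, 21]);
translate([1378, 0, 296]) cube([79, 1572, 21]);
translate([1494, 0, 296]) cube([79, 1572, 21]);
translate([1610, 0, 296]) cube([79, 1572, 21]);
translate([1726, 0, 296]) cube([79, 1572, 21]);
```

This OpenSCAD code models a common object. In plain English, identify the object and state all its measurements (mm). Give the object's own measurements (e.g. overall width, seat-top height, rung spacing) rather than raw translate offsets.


A bed frame 1917 mm long (x) by 1572 mm wide (y). Four 65×65 mm corner posts, 402 mm tall, at the corners of the footprint. Four rails of 27 mm thickness and 129 mm height run between adjacent posts with their undersides at z = 167 mm, their outer faces flush with the outside of the frame (the two x-running rails run between the posts' inner faces; the two y-running rails run between the posts' inner faces). 15 slats, each 79 mm wide (x) and 21 mm thick, lie across the top of the two x-running rails, running the full 1572 mm width of the frame in y; along x they sit between the end posts with a 37 mm gap after the −x posts and between neighbouring slats, leaving 47 mm before the +x posts.


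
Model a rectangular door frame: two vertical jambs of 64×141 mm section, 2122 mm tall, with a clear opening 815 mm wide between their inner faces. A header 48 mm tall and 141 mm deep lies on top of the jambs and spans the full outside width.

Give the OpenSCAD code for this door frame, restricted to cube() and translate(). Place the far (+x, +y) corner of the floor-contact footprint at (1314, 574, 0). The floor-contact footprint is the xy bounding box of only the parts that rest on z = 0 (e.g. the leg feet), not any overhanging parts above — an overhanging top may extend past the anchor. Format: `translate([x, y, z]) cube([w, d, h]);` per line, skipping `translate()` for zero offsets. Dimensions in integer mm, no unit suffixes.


translate([371, 433, 0]) cube([64, 141, 2122]);
translate([1250, 433, 0]) cube([64, 141, 2122]);
translate([371, 433, 2122]) cube([943, 141, 48]);


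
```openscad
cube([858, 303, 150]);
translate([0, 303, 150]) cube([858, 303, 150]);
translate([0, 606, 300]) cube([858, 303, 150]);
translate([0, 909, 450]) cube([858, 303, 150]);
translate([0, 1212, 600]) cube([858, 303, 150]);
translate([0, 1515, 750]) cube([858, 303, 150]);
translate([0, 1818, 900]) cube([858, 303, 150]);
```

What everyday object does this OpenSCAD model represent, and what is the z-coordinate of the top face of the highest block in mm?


A staircase. The total rise is 1050 mm.

7 identical blocks, each offset up and back from the previous — a staircase. Each step is 150 mm tall and there are 7 of them, so the total rise is 7 × 150 = 1050 mm.


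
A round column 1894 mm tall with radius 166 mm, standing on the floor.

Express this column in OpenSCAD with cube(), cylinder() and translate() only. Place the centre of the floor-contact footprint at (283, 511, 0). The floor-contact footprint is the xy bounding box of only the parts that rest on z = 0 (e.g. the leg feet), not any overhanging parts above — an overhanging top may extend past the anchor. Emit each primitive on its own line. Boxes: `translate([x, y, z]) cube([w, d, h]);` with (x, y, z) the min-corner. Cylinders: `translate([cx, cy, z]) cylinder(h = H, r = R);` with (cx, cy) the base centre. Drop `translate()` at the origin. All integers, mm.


translate([283, 511, 0]) cylinder(h = 1894, r = 166);


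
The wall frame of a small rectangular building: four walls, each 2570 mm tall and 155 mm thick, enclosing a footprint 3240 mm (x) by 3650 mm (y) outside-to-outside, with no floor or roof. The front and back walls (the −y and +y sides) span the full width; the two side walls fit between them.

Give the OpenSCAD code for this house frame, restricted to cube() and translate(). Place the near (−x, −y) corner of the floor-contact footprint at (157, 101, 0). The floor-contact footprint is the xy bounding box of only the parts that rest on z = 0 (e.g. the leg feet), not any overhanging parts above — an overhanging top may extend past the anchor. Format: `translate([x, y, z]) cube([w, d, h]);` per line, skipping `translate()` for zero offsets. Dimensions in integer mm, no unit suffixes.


translate([157, 101, 0]) cube([3240, 155, 2570]);
translate([157, 3596, 0]) cube([3240, 155, 2570]);
translate([157, 256, 0]) cube([155, 3340, 2570]);
translate([3242, 256, 0]) cube([155, 3340, 2570]);
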